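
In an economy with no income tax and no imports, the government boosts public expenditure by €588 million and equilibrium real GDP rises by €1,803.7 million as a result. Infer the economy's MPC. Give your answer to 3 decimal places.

Implied spending multiplier k = ΔY/ΔG = 1,803.7/588 ≈ 3.0675.
Since k = 1/(1 − MPC), MPC = 1 − 1/k = 1 − ΔG/ΔY = 1 − 588/1,803.7 ≈ 0.674.

0.674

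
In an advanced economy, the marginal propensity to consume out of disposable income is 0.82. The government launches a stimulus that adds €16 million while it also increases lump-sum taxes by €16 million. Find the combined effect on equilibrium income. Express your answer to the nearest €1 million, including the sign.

Expenditure multiplier = 1/(1 − MPC) = 1/(1 − 0.82) = 1/0.18 ≈ 5.556.
ΔG contributes k·ΔG = (+€16 million) / 0.18 ≈ +€88.9 million.
ΔT of +€16 million changes first-round spending by −c·ΔT = −€13.12 million, contributing k·(−c·ΔT) = (−€13.12 million) / 0.18 ≈ −€72.9 million.
With ΔG = ΔT and no other leakages, the balanced-budget multiplier is 1, so ΔY = ΔG = +€16 million.

+€16 million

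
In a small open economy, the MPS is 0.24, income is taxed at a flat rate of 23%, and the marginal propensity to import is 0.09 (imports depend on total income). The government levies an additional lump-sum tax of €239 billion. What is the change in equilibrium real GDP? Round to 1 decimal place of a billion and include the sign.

MPC = 1 − MPS = 1 − 0.24 = 0.76.
A lump-sum tax change of +€239 billion shifts disposable income by −€239 billion; first-round consumption changes by −c × ΔT = −0.76 × (+€239 billion) = −€181.64 billion.
Expenditure multiplier = 1/(1 − c(1−t) + m) = 1/(1 − 0.76×0.77 + 0.09) = 1/0.5048 ≈ 1.981.
The tax multiplier is −c × k ≈ −1.506, so ΔY = k × (−c·ΔT) = (−€181.64 billion) / 0.5048 ≈ −€359.8 billion.

−€359.8 billion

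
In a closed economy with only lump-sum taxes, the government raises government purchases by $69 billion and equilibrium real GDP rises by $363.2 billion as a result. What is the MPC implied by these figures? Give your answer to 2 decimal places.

Implied spending multiplier k = ΔY/ΔG = 363.2/69 ≈ 5.2638.
Since k = 1/(1 − MPC), MPC = 1 − 1/k = 1 − ΔG/ΔY = 1 − 69/363.2 ≈ 0.81.

0.81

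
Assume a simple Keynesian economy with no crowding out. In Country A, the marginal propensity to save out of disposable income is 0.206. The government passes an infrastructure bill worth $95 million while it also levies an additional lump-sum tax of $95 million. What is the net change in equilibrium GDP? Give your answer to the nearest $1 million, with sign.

+$95 million

MPC = 1 − MPS = 1 − 0.206 = 0.794.
Expenditure multiplier = 1/(1 − MPC) = 1/(1 − 0.794) = 1/0.206 ≈ 4.854.
ΔG contributes k·ΔG = (+$95 million) / 0.206 ≈ +$461.2 million.
ΔT of +$95 million changes first-round spending by −c·ΔT = −$75.43 million, contributing k·(−c·ΔT) = (−$75.43 million) / 0.206 ≈ −$366.2 million.
With ΔG = ΔT and no other leakages, the balanced-budget multiplier is 1, so ΔY = ΔG = +$95 million.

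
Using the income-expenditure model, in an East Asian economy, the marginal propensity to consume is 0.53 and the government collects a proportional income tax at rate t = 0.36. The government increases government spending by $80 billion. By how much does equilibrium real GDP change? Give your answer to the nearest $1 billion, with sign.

+$121 billion

Spending multiplier = 1/(1 − c(1−t)) = 1/(1 − 0.53×0.64) = 1/0.6608 ≈ 1.513.
ΔY = k × ΔG = (+$80 billion) / 0.6608 ≈ +$121 billion.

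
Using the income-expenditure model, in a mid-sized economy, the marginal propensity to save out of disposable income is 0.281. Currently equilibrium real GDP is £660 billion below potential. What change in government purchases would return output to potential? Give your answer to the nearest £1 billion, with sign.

MPC = 1 − MPS = 1 − 0.281 = 0.719.
Spending multiplier = 1/(1 − MPC) = 1/(1 − 0.719) = 1/0.281 ≈ 3.559.
Need ΔY = +£660 billion, so ΔG = ΔY/k = (+£660 billion) × 0.281 ≈ +£185 billion.
The government should increase government purchases by £185 billion.

+£185 billion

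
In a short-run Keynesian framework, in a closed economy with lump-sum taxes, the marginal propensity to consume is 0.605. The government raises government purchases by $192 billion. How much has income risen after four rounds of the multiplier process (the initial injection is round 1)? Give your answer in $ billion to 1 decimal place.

Round 1 adds ΔG = $192 billion; each later round is MPC = 0.605 times the previous.
After 4 rounds: 192 + 116.16 + 70.2768 + 42.517464 = ΔG·(1 − c^4)/(1 − c) = 192 × (1 − 0.133974300625)/0.395 ≈ $421 billion.

$421.0 billion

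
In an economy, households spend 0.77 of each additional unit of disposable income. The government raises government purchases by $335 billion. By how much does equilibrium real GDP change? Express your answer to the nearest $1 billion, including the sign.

Government-spending multiplier = 1/(1 − MPC) = 1/(1 − 0.77) = 1/0.23 ≈ 4.348.
ΔY = k × ΔG = (+$335 billion) / 0.23 ≈ +$1,457 billion.

+$1,457 billion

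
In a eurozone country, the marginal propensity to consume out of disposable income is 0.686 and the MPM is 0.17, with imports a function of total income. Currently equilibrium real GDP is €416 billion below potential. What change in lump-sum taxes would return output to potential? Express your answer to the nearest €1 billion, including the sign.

Spending multiplier = 1/(1 − c + m) = 1/(1 − 0.686 + 0.17) = 1/0.484 ≈ 2.066.
Tax multiplier = −c·k = −0.686/0.484 ≈ −1.417. Need ΔY = +€416 billion, so ΔT = ΔY/(−c·k) = −(+€416 billion) × 0.484 / 0.686 ≈ −€294 billion.
The government should cut lump-sum taxes by €294 billion.

−€294 billion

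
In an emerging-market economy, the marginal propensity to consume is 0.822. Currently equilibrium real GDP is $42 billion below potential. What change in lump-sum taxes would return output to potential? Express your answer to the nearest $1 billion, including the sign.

−$9 billion

Spending multiplier = 1/(1 − MPC) = 1/(1 − 0.822) = 1/0.178 ≈ 5.618.
Tax multiplier = −c·k = −0.822/0.178 ≈ −4.618. Need ΔY = +$42 billion, so ΔT = ΔY/(−c·k) = −(+$42 billion) × 0.178 / 0.822 ≈ −$9 billion.
The government should cut lump-sum taxes by $9 billion.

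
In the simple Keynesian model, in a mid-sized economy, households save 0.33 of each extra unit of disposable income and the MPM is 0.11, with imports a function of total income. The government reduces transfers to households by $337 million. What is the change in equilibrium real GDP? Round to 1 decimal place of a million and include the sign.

MPC = 1 − MPS = 1 − 0.33 = 0.67.
The transfer change shifts disposable income by −$337 million, so first-round consumption changes by c·ΔTR = 0.67 × (−$337 million) = −$225.79 million.
Expenditure multiplier = 1/(1 − c + m) = 1/(1 − 0.67 + 0.11) = 1/0.44 ≈ 2.273.
The transfer multiplier is c × k ≈ 1.523, so ΔY = k × (c·ΔTR) = (−$225.79 million) / 0.44 ≈ −$513.2 million.

−$513.2 million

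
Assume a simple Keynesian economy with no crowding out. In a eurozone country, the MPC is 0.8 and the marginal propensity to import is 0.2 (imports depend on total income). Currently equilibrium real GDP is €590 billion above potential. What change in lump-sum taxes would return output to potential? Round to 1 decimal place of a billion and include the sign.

+€295.0 billion

Spending multiplier = 1/(1 − c + m) = 1/(1 − 0.8 + 0.2) = 1/0.4 = 2.5.
Tax multiplier = −c·k = −0.8/0.4 = −2. Need ΔY = −€590 billion, so ΔT = ΔY/(−c·k) = −(−€590 billion) × 0.4 / 0.8 = +€295 billion.
The government should raise lump-sum taxes by €295 billion.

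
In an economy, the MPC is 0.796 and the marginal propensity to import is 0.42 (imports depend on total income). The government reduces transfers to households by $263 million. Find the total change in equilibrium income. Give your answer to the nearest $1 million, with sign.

−$335 million

The transfer change shifts disposable income by −$263 million, so first-round consumption changes by c·ΔTR = 0.796 × (−$263 million) = −$209.348 million.
Expenditure multiplier = 1/(1 − c + m) = 1/(1 − 0.796 + 0.42) = 1/0.624 ≈ 1.603.
The transfer multiplier is c × k ≈ 1.276, so ΔY = k × (c·ΔTR) = (−$209.348 million) / 0.624 ≈ −$335 million.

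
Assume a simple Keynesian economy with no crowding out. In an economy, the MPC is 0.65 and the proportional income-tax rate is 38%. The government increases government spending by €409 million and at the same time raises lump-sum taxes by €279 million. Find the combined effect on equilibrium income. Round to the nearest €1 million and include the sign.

+€381 million

Expenditure multiplier = 1/(1 − c(1−t)) = 1/(1 − 0.65×0.62) = 1/0.597 ≈ 1.675.
ΔG contributes k·ΔG = (+€409 million) / 0.597 ≈ +€685.1 million.
ΔT of +€279 million changes first-round spending by −c·ΔT = −€181.35 million, contributing k·(−c·ΔT) = (−€181.35 million) / 0.597 ≈ −€303.8 million.
Net ΔY = k(ΔG − c·ΔT) = (+€227.65 million) / 0.597 ≈ +€381 million.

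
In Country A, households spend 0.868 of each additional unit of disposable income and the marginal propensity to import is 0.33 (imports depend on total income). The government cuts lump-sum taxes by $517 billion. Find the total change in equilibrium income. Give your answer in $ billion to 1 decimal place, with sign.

+$971.3 billion

A lump-sum tax change of −$517 billion shifts disposable income by +$517 billion; first-round consumption changes by −c × ΔT = −0.868 × (−$517 billion) = +$448.756 billion.
Expenditure multiplier = 1/(1 − c + m) = 1/(1 − 0.868 + 0.33) = 1/0.462 ≈ 2.165.
The tax multiplier is −c × k ≈ −1.879, so ΔY = k × (−c·ΔT) = (+$448.756 billion) / 0.462 ≈ +$971.3 billion.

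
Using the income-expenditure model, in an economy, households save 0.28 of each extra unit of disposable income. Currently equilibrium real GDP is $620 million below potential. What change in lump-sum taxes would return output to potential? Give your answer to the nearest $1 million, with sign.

−$241 million

MPC = 1 − MPS = 1 − 0.28 = 0.72.
Spending multiplier = 1/(1 − MPC) = 1/(1 − 0.72) = 1/0.28 ≈ 3.571.
Tax multiplier = −c·k = −0.72/0.28 ≈ −2.571. Need ΔY = +$620 million, so ΔT = ΔY/(−c·k) = −(+$620 million) × 0.28 / 0.72 ≈ −$241 million.
The government should cut lump-sum taxes by $241 million.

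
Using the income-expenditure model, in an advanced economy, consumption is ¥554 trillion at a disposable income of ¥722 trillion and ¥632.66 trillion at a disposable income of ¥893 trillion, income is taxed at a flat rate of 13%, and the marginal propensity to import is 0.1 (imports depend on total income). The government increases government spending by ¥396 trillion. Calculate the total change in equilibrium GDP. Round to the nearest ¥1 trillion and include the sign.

+¥566 trillion

MPC = ΔC/ΔYd = (632.66 − 554)/(893 − 722) = 78.66/171 = 0.46.
Expenditure multiplier = 1/(1 − c(1−t) + m) = 1/(1 − 0.46×0.87 + 0.1) = 1/0.6998 ≈ 1.429.
ΔY = k × ΔG = (+¥396 trillion) / 0.6998 ≈ +¥566 trillion.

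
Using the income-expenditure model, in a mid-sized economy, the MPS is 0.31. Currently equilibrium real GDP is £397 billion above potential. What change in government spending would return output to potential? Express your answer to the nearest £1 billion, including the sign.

−£123 billion

MPC = 1 − MPS = 1 − 0.31 = 0.69.
Spending multiplier = 1/(1 − MPC) = 1/(1 − 0.69) = 1/0.31 ≈ 3.226.
Need ΔY = −£397 billion, so ΔG = ΔY/k = (−£397 billion) × 0.31 ≈ −£123 billion.
The government should cut government spending by £123 billion.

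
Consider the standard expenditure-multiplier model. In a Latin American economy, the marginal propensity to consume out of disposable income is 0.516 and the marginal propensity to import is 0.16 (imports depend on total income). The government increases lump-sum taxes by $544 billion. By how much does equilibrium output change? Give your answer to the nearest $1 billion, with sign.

−$436 billion

A lump-sum tax change of +$544 billion shifts disposable income by −$544 billion; first-round consumption changes by −c × ΔT = −0.516 × (+$544 billion) = −$280.704 billion.
Expenditure multiplier = 1/(1 − c + m) = 1/(1 − 0.516 + 0.16) = 1/0.644 ≈ 1.553.
The tax multiplier is −c × k ≈ −0.801, so ΔY = k × (−c·ΔT) = (−$280.704 billion) / 0.644 ≈ −$436 billion.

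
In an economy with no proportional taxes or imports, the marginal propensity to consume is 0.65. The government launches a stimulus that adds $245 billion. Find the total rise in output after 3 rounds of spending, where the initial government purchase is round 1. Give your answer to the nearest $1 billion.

Round 1 adds ΔG = $245 billion; each later round is MPC = 0.65 times the previous.
After 3 rounds: 245 + 159.25 + 103.5125 = ΔG·(1 − c^3)/(1 − c) = 245 × (1 − 0.274625)/0.35 ≈ $508 billion.

$508 billion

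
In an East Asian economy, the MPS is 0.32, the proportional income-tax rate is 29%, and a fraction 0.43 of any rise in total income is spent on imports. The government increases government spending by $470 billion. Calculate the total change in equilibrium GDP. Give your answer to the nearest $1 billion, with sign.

MPC = 1 − MPS = 1 − 0.32 = 0.68.
Spending multiplier = 1/(1 − c(1−t) + m) = 1/(1 − 0.68×0.71 + 0.43) = 1/0.9472 ≈ 1.056.
ΔY = k × ΔG = (+$470 billion) / 0.9472 ≈ +$496 billion.

+$496 billion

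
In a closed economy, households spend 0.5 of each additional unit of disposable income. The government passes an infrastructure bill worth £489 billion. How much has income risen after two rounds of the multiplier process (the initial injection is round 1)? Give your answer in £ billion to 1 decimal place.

£733.5 billion

Round 1 adds ΔG = £489 billion; each later round is MPC = 0.5 times the previous.
After 2 rounds: 489 + 244.5 = ΔG·(1 − c^2)/(1 − c) = 489 × (1 − 0.25)/0.5 = £733.5 billion.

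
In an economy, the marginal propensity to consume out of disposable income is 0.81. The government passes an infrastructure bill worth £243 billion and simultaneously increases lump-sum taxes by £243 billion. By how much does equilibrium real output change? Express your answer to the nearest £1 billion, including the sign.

+£243 billion

Expenditure multiplier = 1/(1 − MPC) = 1/(1 − 0.81) = 1/0.19 ≈ 5.263.
ΔG contributes k·ΔG = (+£243 billion) / 0.19 ≈ +£1,278.9 billion.
ΔT of +£243 billion changes first-round spending by −c·ΔT = −£196.83 billion, contributing k·(−c·ΔT) = (−£196.83 billion) / 0.19 ≈ −£1,035.9 billion.
With ΔG = ΔT and no other leakages, the balanced-budget multiplier is 1, so ΔY = ΔG = +£243 billion.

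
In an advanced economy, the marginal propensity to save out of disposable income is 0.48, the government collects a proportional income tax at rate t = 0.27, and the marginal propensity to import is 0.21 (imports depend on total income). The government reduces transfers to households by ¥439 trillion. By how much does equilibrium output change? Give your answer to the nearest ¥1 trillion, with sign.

−¥275 trillion

MPC = 1 − MPS = 1 − 0.48 = 0.52.
The transfer change shifts disposable income by −¥439 trillion, so first-round consumption changes by c·ΔTR = 0.52 × (−¥439 trillion) = −¥228.28 trillion.
Expenditure multiplier = 1/(1 − c(1−t) + m) = 1/(1 − 0.52×0.73 + 0.21) = 1/0.8304 ≈ 1.204.
The transfer multiplier is c × k ≈ 0.626, so ΔY = k × (c·ΔTR) = (−¥228.28 trillion) / 0.8304 ≈ −¥275 trillion.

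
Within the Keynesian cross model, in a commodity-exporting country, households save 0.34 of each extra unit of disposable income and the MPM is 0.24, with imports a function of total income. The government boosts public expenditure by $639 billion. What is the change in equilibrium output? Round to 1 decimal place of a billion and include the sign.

+$1,101.7 billion

MPC = 1 − MPS = 1 − 0.34 = 0.66.
Expenditure multiplier = 1/(1 − c + m) = 1/(1 − 0.66 + 0.24) = 1/0.58 ≈ 1.724.
ΔY = k × ΔG = (+$639 billion) / 0.58 ≈ +$1,101.7 billion.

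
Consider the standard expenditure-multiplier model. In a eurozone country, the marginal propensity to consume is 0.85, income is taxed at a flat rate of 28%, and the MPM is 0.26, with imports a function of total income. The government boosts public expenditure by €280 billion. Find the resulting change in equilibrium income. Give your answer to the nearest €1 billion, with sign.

Government-spending multiplier = 1/(1 − c(1−t) + m) = 1/(1 − 0.85×0.72 + 0.26) = 1/0.648 ≈ 1.543.
ΔY = k × ΔG = (+€280 billion) / 0.648 ≈ +€432 billion.

+€432 billion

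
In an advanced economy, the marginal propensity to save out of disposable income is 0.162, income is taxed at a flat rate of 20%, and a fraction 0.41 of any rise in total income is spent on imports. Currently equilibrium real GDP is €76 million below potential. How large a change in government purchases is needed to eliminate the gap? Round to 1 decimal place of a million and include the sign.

MPC = 1 − MPS = 1 − 0.162 = 0.838.
Spending multiplier = 1/(1 − c(1−t) + m) = 1/(1 − 0.838×0.8 + 0.41) = 1/0.7396 ≈ 1.352.
Need ΔY = +€76 million, so ΔG = ΔY/k = (+€76 million) × 0.7396 ≈ +€56.2 million.
The government should increase government purchases by €56.2 million.

+€56.2 million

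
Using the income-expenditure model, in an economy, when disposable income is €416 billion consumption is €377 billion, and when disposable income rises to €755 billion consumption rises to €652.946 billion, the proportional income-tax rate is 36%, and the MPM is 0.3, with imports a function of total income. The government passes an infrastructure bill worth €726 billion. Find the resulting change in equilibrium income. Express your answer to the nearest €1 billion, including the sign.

MPC = ΔC/ΔYd = (652.946 − 377)/(755 − 416) = 275.946/339 = 0.814.
Spending multiplier = 1/(1 − c(1−t) + m) = 1/(1 − 0.814×0.64 + 0.3) = 1/0.77904 ≈ 1.284.
ΔY = k × ΔG = (+€726 billion) / 0.77904 ≈ +€932 billion.

+€932 billion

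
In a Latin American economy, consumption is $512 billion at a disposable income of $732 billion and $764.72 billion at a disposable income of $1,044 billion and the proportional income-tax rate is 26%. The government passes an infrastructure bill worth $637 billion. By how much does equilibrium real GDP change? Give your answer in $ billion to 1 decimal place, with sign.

MPC = ΔC/ΔYd = (764.72 − 512)/(1,044 − 732) = 252.72/312 = 0.81.
Government-spending multiplier = 1/(1 − c(1−t)) = 1/(1 − 0.81×0.74) = 1/0.4006 ≈ 2.496.
ΔY = k × ΔG = (+$637 billion) / 0.4006 ≈ +$1,590.1 billion.

+$1,590.1 billion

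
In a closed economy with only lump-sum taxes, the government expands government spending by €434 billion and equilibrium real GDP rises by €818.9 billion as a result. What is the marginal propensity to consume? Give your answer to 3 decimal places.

Implied spending multiplier k = ΔY/ΔG = 818.9/434 ≈ 1.8869.
Since k = 1/(1 − MPC), MPC = 1 − 1/k = 1 − ΔG/ΔY = 1 − 434/818.9 ≈ 0.470.

0.470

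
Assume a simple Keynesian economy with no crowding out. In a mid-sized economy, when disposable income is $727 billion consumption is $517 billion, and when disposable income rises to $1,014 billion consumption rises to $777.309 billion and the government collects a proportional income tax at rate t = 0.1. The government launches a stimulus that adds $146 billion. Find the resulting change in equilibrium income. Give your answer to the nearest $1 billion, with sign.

MPC = ΔC/ΔYd = (777.309 − 517)/(1,014 − 727) = 260.309/287 = 0.907.
Government-spending multiplier = 1/(1 − c(1−t)) = 1/(1 − 0.907×0.9) = 1/0.1837 ≈ 5.444.
ΔY = k × ΔG = (+$146 billion) / 0.1837 ≈ +$795 billion.

+$795 billion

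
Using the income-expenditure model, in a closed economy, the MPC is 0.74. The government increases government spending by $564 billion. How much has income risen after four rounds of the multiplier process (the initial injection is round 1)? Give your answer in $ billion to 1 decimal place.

$1,518.8 billion

Round 1 adds ΔG = $564 billion; each later round is MPC = 0.74 times the previous.
After 4 rounds: 564 + 417.36 + 308.8464 + 228.546336 = ΔG·(1 − c^4)/(1 − c) = 564 × (1 − 0.29986576)/0.26 ≈ $1,518.8 billion.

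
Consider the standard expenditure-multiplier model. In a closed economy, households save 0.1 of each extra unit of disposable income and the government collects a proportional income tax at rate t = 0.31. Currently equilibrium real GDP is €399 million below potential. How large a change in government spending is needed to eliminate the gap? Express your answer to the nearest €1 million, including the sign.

MPC = 1 − MPS = 1 − 0.1 = 0.9.
Spending multiplier = 1/(1 − c(1−t)) = 1/(1 − 0.9×0.69) = 1/0.379 ≈ 2.639.
Need ΔY = +€399 million, so ΔG = ΔY/k = (+€399 million) × 0.379 ≈ +€151 million.
The government should increase government spending by €151 million.

+€151 million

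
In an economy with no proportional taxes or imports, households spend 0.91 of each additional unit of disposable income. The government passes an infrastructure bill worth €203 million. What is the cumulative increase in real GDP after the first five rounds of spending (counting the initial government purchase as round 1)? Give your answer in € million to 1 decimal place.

Round 1 adds ΔG = €203 million; each later round is MPC = 0.91 times the previous.
After 5 rounds: 203 + 184.73 + 168.1043 + 152.974913 + 139.20717083 = ΔG·(1 − c^5)/(1 − c) = 203 × (1 − 0.6240321451)/0.09 ≈ €848 million.

€848.0 million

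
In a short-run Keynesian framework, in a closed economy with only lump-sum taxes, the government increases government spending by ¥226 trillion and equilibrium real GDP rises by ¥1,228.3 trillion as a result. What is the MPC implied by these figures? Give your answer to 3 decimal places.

0.816

Implied spending multiplier k = ΔY/ΔG = 1,228.3/226 ≈ 5.435.
Since k = 1/(1 − MPC), MPC = 1 − 1/k = 1 − ΔG/ΔY = 1 − 226/1,228.3 ≈ 0.816.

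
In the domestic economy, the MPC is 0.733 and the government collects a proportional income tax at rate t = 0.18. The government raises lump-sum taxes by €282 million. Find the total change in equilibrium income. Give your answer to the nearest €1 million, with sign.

A lump-sum tax change of +€282 million shifts disposable income by −€282 million; first-round consumption changes by −c × ΔT = −0.733 × (+€282 million) = −€206.706 million.
Expenditure multiplier = 1/(1 − c(1−t)) = 1/(1 − 0.733×0.82) = 1/0.39894 ≈ 2.507.
The tax multiplier is −c × k ≈ −1.837, so ΔY = k × (−c·ΔT) = (−€206.706 million) / 0.39894 ≈ −€518 million.

−€518 million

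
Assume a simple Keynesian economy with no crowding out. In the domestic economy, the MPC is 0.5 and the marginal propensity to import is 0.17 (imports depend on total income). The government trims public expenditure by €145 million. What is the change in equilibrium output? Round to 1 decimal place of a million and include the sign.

Expenditure multiplier = 1/(1 − c + m) = 1/(1 − 0.5 + 0.17) = 1/0.67 ≈ 1.493.
ΔY = k × ΔG = (−€145 million) / 0.67 ≈ −€216.4 million.

−€216.4 million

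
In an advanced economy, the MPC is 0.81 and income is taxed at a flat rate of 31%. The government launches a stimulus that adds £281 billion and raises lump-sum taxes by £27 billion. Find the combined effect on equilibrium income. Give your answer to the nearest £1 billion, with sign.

+£587 billion

Expenditure multiplier = 1/(1 − c(1−t)) = 1/(1 − 0.81×0.69) = 1/0.4411 ≈ 2.267.
ΔG contributes k·ΔG = (+£281 billion) / 0.4411 ≈ +£637 billion.
ΔT of +£27 billion changes first-round spending by −c·ΔT = −£21.87 billion, contributing k·(−c·ΔT) = (−£21.87 billion) / 0.4411 ≈ −£49.6 billion.
Net ΔY = k(ΔG − c·ΔT) = (+£259.13 billion) / 0.4411 ≈ +£587 billion.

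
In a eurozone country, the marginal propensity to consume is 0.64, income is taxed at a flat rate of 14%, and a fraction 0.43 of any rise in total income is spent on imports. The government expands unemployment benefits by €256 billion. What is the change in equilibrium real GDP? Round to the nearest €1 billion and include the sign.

+€186 billion

The transfer change shifts disposable income by +€256 billion, so first-round consumption changes by c·ΔTR = 0.64 × (+€256 billion) = +€163.84 billion.
Expenditure multiplier = 1/(1 − c(1−t) + m) = 1/(1 − 0.64×0.86 + 0.43) = 1/0.8796 ≈ 1.137.
The transfer multiplier is c × k ≈ 0.728, so ΔY = k × (c·ΔTR) = (+€163.84 billion) / 0.8796 ≈ +€186 billion.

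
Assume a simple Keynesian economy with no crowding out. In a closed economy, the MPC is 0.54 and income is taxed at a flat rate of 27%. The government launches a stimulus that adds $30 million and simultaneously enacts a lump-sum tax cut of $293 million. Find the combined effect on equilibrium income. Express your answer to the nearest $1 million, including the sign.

Expenditure multiplier = 1/(1 − c(1−t)) = 1/(1 − 0.54×0.73) = 1/0.6058 ≈ 1.651.
ΔG contributes k·ΔG = (+$30 million) / 0.6058 ≈ +$49.5 million.
ΔT of −$293 million changes first-round spending by −c·ΔT = +$158.22 million, contributing k·(−c·ΔT) = (+$158.22 million) / 0.6058 ≈ +$261.2 million.
Net ΔY = k(ΔG − c·ΔT) = (+$188.22 million) / 0.6058 ≈ +$311 million.

+$311 million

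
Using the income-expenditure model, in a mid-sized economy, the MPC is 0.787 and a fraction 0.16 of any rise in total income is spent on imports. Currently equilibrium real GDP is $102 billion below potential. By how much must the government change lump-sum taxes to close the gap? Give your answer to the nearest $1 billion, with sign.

−$48 billion

Spending multiplier = 1/(1 − c + m) = 1/(1 − 0.787 + 0.16) = 1/0.373 ≈ 2.681.
Tax multiplier = −c·k = −0.787/0.373 ≈ −2.11. Need ΔY = +$102 billion, so ΔT = ΔY/(−c·k) = −(+$102 billion) × 0.373 / 0.787 ≈ −$48 billion.
The government should cut lump-sum taxes by $48 billion.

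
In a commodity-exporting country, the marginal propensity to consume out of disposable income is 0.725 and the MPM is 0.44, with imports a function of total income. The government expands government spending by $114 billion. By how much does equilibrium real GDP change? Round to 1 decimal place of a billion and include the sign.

+$159.4 billion

Government-spending multiplier = 1/(1 − c + m) = 1/(1 − 0.725 + 0.44) = 1/0.715 ≈ 1.399.
ΔY = k × ΔG = (+$114 billion) / 0.715 ≈ +$159.4 billion.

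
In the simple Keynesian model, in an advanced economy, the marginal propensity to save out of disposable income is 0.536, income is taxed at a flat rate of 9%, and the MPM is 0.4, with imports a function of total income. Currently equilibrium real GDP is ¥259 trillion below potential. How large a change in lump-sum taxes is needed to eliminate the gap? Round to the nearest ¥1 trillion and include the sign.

MPC = 1 − MPS = 1 − 0.536 = 0.464.
Spending multiplier = 1/(1 − c(1−t) + m) = 1/(1 − 0.464×0.91 + 0.4) = 1/0.97776 ≈ 1.023.
Tax multiplier = −c·k = −0.464/0.97776 ≈ −0.475. Need ΔY = +¥259 trillion, so ΔT = ΔY/(−c·k) = −(+¥259 trillion) × 0.97776 / 0.464 ≈ −¥546 trillion.
The government should cut lump-sum taxes by ¥546 trillion.

−¥546 trillion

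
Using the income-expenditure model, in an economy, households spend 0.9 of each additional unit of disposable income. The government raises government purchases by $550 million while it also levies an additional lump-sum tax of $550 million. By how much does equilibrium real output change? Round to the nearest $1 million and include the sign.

+$550 million

Expenditure multiplier = 1/(1 − MPC) = 1/(1 − 0.9) = 1/0.1 = 10.
ΔG contributes k·ΔG = (+$550 million) / 0.1 = +$5,500 million.
ΔT of +$550 million changes first-round spending by −c·ΔT = −$495 million, contributing k·(−c·ΔT) = (−$495 million) / 0.1 = −$4,950 million.
With ΔG = ΔT and no other leakages, the balanced-budget multiplier is 1, so ΔY = ΔG = +$550 million.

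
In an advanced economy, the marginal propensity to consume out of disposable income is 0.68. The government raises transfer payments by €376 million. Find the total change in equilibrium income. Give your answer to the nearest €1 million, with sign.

+€799 million

The transfer change shifts disposable income by +€376 million, so first-round consumption changes by c·ΔTR = 0.68 × (+€376 million) = +€255.68 million.
Expenditure multiplier = 1/(1 − MPC) = 1/(1 − 0.68) = 1/0.32 = 3.125.
The transfer multiplier is c × k = 2.125, so ΔY = k × (c·ΔTR) = (+€255.68 million) / 0.32 = +€799 million.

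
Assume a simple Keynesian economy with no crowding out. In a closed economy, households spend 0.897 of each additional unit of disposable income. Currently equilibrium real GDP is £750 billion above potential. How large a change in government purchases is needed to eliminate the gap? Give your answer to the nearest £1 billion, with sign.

−£77 billion

Spending multiplier = 1/(1 − MPC) = 1/(1 − 0.897) = 1/0.103 ≈ 9.709.
Need ΔY = −£750 billion, so ΔG = ΔY/k = (−£750 billion) × 0.103 ≈ −£77 billion.
The government should cut government purchases by £77 billion.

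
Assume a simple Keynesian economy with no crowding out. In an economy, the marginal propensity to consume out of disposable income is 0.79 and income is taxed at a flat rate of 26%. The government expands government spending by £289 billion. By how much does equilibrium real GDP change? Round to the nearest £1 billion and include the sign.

+£696 billion

Expenditure multiplier = 1/(1 − c(1−t)) = 1/(1 − 0.79×0.74) = 1/0.4154 ≈ 2.407.
ΔY = k × ΔG = (+£289 billion) / 0.4154 ≈ +£696 billion.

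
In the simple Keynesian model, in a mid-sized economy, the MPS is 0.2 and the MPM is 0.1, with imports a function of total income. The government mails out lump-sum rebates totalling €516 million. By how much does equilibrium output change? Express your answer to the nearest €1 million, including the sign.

MPC = 1 − MPS = 1 − 0.2 = 0.8.
A lump-sum tax change of −€516 million shifts disposable income by +€516 million; first-round consumption changes by −c × ΔT = −0.8 × (−€516 million) = +€412.8 million.
Expenditure multiplier = 1/(1 − c + m) = 1/(1 − 0.8 + 0.1) = 1/0.3 ≈ 3.333.
The tax multiplier is −c × k ≈ −2.667, so ΔY = k × (−c·ΔT) = (+€412.8 million) / 0.3 = +€1,376 million.

+€1,376 million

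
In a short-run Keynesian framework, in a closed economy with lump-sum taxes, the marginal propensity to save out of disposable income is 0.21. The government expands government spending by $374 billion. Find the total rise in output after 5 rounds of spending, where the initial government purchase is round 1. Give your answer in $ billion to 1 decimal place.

MPC = 1 − MPS = 1 − 0.21 = 0.79.
Round 1 adds ΔG = $374 billion; each later round is MPC = 0.79 times the previous.
After 5 rounds: 374 + 295.46 + 233.4134 + 184.396586 + 145.67330294 = ΔG·(1 − c^5)/(1 − c) = 374 × (1 − 0.3077056399)/0.21 ≈ $1,232.9 billion.

$1,232.9 billion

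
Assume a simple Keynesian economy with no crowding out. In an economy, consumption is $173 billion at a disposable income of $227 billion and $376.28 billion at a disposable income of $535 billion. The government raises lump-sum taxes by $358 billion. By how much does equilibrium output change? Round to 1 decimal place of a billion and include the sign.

MPC = ΔC/ΔYd = (376.28 − 173)/(535 − 227) = 203.28/308 = 0.66.
A lump-sum tax change of +$358 billion shifts disposable income by −$358 billion; first-round consumption changes by −c × ΔT = −0.66 × (+$358 billion) = −$236.28 billion.
Expenditure multiplier = 1/(1 − MPC) = 1/(1 − 0.66) = 1/0.34 ≈ 2.941.
The tax multiplier is −c × k ≈ −1.941, so ΔY = k × (−c·ΔT) = (−$236.28 billion) / 0.34 ≈ −$694.9 billion.

−$694.9 billion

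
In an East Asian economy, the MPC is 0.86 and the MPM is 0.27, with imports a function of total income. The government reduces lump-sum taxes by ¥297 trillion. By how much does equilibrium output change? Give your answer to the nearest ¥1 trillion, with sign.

A lump-sum tax change of −¥297 trillion shifts disposable income by +¥297 trillion; first-round consumption changes by −c × ΔT = −0.86 × (−¥297 trillion) = +¥255.42 trillion.
Expenditure multiplier = 1/(1 − c + m) = 1/(1 − 0.86 + 0.27) = 1/0.41 ≈ 2.439.
The tax multiplier is −c × k ≈ −2.098, so ΔY = k × (−c·ΔT) = (+¥255.42 trillion) / 0.41 ≈ +¥623 trillion.

+¥623 trillion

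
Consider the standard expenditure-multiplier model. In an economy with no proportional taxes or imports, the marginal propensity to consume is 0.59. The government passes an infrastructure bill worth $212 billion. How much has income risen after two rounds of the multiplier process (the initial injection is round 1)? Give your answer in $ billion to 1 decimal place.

Round 1 adds ΔG = $212 billion; each later round is MPC = 0.59 times the previous.
After 2 rounds: 212 + 125.08 = ΔG·(1 − c^2)/(1 − c) = 212 × (1 − 0.3481)/0.41 ≈ $337.1 billion.

$337.1 billion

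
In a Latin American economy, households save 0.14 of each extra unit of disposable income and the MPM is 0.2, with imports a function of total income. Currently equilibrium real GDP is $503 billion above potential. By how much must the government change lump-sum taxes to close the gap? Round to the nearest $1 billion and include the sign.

MPC = 1 − MPS = 1 − 0.14 = 0.86.
Spending multiplier = 1/(1 − c + m) = 1/(1 − 0.86 + 0.2) = 1/0.34 ≈ 2.941.
Tax multiplier = −c·k = −0.86/0.34 ≈ −2.529. Need ΔY = −$503 billion, so ΔT = ΔY/(−c·k) = −(−$503 billion) × 0.34 / 0.86 ≈ +$199 billion.
The government should raise lump-sum taxes by $199 billion.

+$199 billion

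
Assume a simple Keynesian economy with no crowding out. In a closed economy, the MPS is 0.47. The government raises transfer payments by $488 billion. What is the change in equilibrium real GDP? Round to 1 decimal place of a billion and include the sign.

+$550.3 billion

MPC = 1 − MPS = 1 − 0.47 = 0.53.
The transfer change shifts disposable income by +$488 billion, so first-round consumption changes by c·ΔTR = 0.53 × (+$488 billion) = +$258.64 billion.
Expenditure multiplier = 1/(1 − MPC) = 1/(1 − 0.53) = 1/0.47 ≈ 2.128.
The transfer multiplier is c × k ≈ 1.128, so ΔY = k × (c·ΔTR) = (+$258.64 billion) / 0.47 ≈ +$550.3 billion.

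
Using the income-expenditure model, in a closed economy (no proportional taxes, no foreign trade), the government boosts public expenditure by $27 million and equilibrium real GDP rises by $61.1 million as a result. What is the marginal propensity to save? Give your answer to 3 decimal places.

0.442

Implied spending multiplier k = ΔY/ΔG = 61.1/27 ≈ 2.263.
Since k = 1/(1 − MPC), MPC = 1 − 1/k = 1 − ΔG/ΔY = 1 − 27/61.1 ≈ 0.558.
MPS = 1 − MPC = 0.442.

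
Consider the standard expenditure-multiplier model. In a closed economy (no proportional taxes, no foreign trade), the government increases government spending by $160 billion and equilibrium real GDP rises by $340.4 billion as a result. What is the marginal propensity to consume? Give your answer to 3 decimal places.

0.530

Implied spending multiplier k = ΔY/ΔG = 340.4/160 = 2.1275.
Since k = 1/(1 − MPC), MPC = 1 − 1/k = 1 − ΔG/ΔY = 1 − 160/340.4 ≈ 0.530.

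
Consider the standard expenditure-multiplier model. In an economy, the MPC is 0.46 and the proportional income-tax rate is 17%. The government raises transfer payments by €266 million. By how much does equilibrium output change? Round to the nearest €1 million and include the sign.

+€198 million

The transfer change shifts disposable income by +€266 million, so first-round consumption changes by c·ΔTR = 0.46 × (+€266 million) = +€122.36 million.
Expenditure multiplier = 1/(1 − c(1−t)) = 1/(1 − 0.46×0.83) = 1/0.6182 ≈ 1.618.
The transfer multiplier is c × k ≈ 0.744, so ΔY = k × (c·ΔTR) = (+€122.36 million) / 0.6182 ≈ +€198 million.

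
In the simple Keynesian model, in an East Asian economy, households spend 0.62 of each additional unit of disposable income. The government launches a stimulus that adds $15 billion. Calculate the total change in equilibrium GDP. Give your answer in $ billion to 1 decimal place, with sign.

Expenditure multiplier = 1/(1 − MPC) = 1/(1 − 0.62) = 1/0.38 ≈ 2.632.
ΔY = k × ΔG = (+$15 billion) / 0.38 ≈ +$39.5 billion.

+$39.5 billion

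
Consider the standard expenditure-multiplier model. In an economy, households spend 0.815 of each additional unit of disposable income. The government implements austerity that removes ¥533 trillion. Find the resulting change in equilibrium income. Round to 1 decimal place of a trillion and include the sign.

−¥2,881.1 trillion

Spending multiplier = 1/(1 − MPC) = 1/(1 − 0.815) = 1/0.185 ≈ 5.405.
ΔY = k × ΔG = (−¥533 trillion) / 0.185 ≈ −¥2,881.1 trillion.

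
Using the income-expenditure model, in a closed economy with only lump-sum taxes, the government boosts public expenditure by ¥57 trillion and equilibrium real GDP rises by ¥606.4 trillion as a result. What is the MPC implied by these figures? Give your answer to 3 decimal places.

0.906

Implied spending multiplier k = ΔY/ΔG = 606.4/57 ≈ 10.6386.
Since k = 1/(1 − MPC), MPC = 1 − 1/k = 1 − ΔG/ΔY = 1 − 57/606.4 ≈ 0.906.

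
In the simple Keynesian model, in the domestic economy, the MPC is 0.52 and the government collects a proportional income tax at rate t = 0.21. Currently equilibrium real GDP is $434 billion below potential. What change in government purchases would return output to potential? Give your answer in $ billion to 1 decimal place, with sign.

Spending multiplier = 1/(1 − c(1−t)) = 1/(1 − 0.52×0.79) = 1/0.5892 ≈ 1.697.
Need ΔY = +$434 billion, so ΔG = ΔY/k = (+$434 billion) × 0.5892 ≈ +$255.7 billion.
The government should increase government purchases by $255.7 billion.

+$255.7 billion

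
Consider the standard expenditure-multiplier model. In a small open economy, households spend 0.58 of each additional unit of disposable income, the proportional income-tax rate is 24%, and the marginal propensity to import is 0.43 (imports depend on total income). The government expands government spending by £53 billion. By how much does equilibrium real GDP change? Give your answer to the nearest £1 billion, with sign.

+£54 billion

Spending multiplier = 1/(1 − c(1−t) + m) = 1/(1 − 0.58×0.76 + 0.43) = 1/0.9892 ≈ 1.011.
ΔY = k × ΔG = (+£53 billion) / 0.9892 ≈ +£54 billion.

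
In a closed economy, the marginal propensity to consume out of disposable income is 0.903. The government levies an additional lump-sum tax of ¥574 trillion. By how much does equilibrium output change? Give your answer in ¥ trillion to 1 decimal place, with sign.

−¥5,343.5 trillion

A lump-sum tax change of +¥574 trillion shifts disposable income by −¥574 trillion; first-round consumption changes by −c × ΔT = −0.903 × (+¥574 trillion) = −¥518.322 trillion.
Expenditure multiplier = 1/(1 − MPC) = 1/(1 − 0.903) = 1/0.097 ≈ 10.309.
The tax multiplier is −c × k ≈ −9.309, so ΔY = k × (−c·ΔT) = (−¥518.322 trillion) / 0.097 ≈ −¥5,343.5 trillion.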